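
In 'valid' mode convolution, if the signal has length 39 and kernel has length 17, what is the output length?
'Valid' mode counts only positions where the kernel fully overlaps the signal: m - n + 1 = 39 - 17 + 1 = 23

23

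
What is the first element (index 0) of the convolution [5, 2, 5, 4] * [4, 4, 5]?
Use y[k] = Σ_i a[i]·b[k-i] at k=0. y[0] = 5×4 = 20

20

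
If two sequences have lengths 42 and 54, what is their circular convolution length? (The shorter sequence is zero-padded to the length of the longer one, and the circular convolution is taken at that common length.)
Circular convolution (zero-padding the shorter input) has length max(m, n) = max(42, 54) = 54

54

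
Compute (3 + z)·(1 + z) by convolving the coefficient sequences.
Ascending coefficients: a = [3, 1], b = [1, 1]. c[0] = 3×1 = 3; c[1] = 3×1 + 1×1 = 4; c[2] = 1×1 = 1. Result coefficients: [3, 4, 1] → 3 + 4z + z^2

3 + 4z + z^2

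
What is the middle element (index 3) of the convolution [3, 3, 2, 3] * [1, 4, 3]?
Use y[k] = Σ_i a[i]·b[k-i] at k=3. y[3] = 3×3 + 2×4 + 3×1 = 20

20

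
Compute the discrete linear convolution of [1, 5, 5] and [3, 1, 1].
y[0] = 1×3 = 3; y[1] = 1×1 + 5×3 = 16; y[2] = 1×1 + 5×1 + 5×3 = 21; y[3] = 5×1 + 5×1 = 10; y[4] = 5×1 = 5

[3, 16, 21, 10, 5]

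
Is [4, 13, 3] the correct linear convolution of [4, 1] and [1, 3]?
Recompute linear convolution of [4, 1] and [1, 3]: y[0] = 4×1 = 4; y[1] = 4×3 + 1×1 = 13; y[2] = 1×3 = 3 → [4, 13, 3]. Given [4, 13, 3] matches, so answer: Yes

Yes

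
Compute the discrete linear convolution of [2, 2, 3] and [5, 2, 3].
y[0] = 2×5 = 10; y[1] = 2×2 + 2×5 = 14; y[2] = 2×3 + 2×2 + 3×5 = 25; y[3] = 2×3 + 3×2 = 12; y[4] = 3×3 = 9

[10, 14, 25, 12, 9]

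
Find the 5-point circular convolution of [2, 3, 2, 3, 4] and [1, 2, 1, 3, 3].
Use y[k] = Σ_j x[j]·h[(k-j) mod 5]. y[0] = 2×1 + 3×3 + 2×3 + 3×1 + 4×2 = 28; y[1] = 2×2 + 3×1 + 2×3 + 3×3 + 4×1 = 26; y[2] = 2×1 + 3×2 + 2×1 + 3×3 + 4×3 = 31; y[3] = 2×3 + 3×1 + 2×2 + 3×1 + 4×3 = 28; y[4] = 2×3 + 3×3 + 2×1 + 3×2 + 4×1 = 27. Result: [28, 26, 31, 28, 27]

[28, 26, 31, 28, 27]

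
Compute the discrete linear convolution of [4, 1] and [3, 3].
y[0] = 4×3 = 12; y[1] = 4×3 + 1×3 = 15; y[2] = 1×3 = 3

[12, 15, 3]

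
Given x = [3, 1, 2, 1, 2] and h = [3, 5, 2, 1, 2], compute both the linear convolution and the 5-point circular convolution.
Linear: y_lin[0] = 3×3 = 9; y_lin[1] = 3×5 + 1×3 = 18; y_lin[2] = 3×2 + 1×5 + 2×3 = 17; y_lin[3] = 3×1 + 1×2 + 2×5 + 1×3 = 18; y_lin[4] = 3×2 + 1×1 + 2×2 + 1×5 + 2×3 = 22; y_lin[5] = 1×2 + 2×1 + 1×2 + 2×5 = 16; y_lin[6] = 2×2 + 1×1 + 2×2 = 9; y_lin[7] = 1×2 + 2×1 = 4; y_lin[8] = 2×2 = 4 → [9, 18, 17, 18, 22, 16, 9, 4, 4]. Circular (length 5): y[0] = 3×3 + 1×2 + 2×1 + 1×2 + 2×5 = 25; y[1] = 3×5 + 1×3 + 2×2 + 1×1 + 2×2 = 27; y[2] = 3×2 + 1×5 + 2×3 + 1×2 + 2×1 = 21; y[3] = 3×1 + 1×2 + 2×5 + 1×3 + 2×2 = 22; y[4] = 3×2 + 1×1 + 2×2 + 1×5 + 2×3 = 22 → [25, 27, 21, 22, 22]

Linear: [9, 18, 17, 18, 22, 16, 9, 4, 4], Circular: [25, 27, 21, 22, 22]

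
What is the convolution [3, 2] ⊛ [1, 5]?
y[0] = 3×1 = 3; y[1] = 3×5 + 2×1 = 17; y[2] = 2×5 = 10

[3, 17, 10]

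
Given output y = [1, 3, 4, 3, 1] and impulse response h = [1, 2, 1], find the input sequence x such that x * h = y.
Deconvolve y=[1, 3, 4, 3, 1] by h=[1, 2, 1]. Since h[0]=1, solve forward: x[0] = y[0] / 1 = 1; x[1] = (y[1] - 1×2) / 1 = 1; x[2] = (y[2] - 1×2 - 1×1) / 1 = 1. So x = [1, 1, 1]. Check by forward convolution: y[0] = 1×1 = 1; y[1] = 1×2 + 1×1 = 3; y[2] = 1×1 + 1×2 + 1×1 = 4; y[3] = 1×1 + 1×2 = 3; y[4] = 1×1 = 1

[1, 1, 1]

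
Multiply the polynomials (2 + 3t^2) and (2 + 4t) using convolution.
Ascending coefficients: a = [2, 0, 3], b = [2, 4]. c[0] = 2×2 = 4; c[1] = 2×4 + 0×2 = 8; c[2] = 0×4 + 3×2 = 6; c[3] = 3×4 = 12. Result coefficients: [4, 8, 6, 12] → 4 + 8t + 6t^2 + 12t^3

4 + 8t + 6t^2 + 12t^3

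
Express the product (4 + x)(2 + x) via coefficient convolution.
Ascending coefficients: a = [4, 1], b = [2, 1]. c[0] = 4×2 = 8; c[1] = 4×1 + 1×2 = 6; c[2] = 1×1 = 1. Result coefficients: [8, 6, 1] → 8 + 6x + x^2

8 + 6x + x^2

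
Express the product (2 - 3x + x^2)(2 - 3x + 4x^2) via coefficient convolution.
Ascending coefficients: a = [2, -3, 1], b = [2, -3, 4]. c[0] = 2×2 = 4; c[1] = 2×-3 + -3×2 = -12; c[2] = 2×4 + -3×-3 + 1×2 = 19; c[3] = -3×4 + 1×-3 = -15; c[4] = 1×4 = 4. Result coefficients: [4, -12, 19, -15, 4] → 4 - 12x + 19x^2 - 15x^3 + 4x^4

4 - 12x + 19x^2 - 15x^3 + 4x^4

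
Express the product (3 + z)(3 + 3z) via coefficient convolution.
Ascending coefficients: a = [3, 1], b = [3, 3]. c[0] = 3×3 = 9; c[1] = 3×3 + 1×3 = 12; c[2] = 1×3 = 3. Result coefficients: [9, 12, 3] → 9 + 12z + 3z^2

9 + 12z + 3z^2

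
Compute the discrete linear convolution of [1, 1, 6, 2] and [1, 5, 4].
y[0] = 1×1 = 1; y[1] = 1×5 + 1×1 = 6; y[2] = 1×4 + 1×5 + 6×1 = 15; y[3] = 1×4 + 6×5 + 2×1 = 36; y[4] = 6×4 + 2×5 = 34; y[5] = 2×4 = 8

[1, 6, 15, 36, 34, 8]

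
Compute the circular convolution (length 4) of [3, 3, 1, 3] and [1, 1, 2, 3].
Use y[k] = Σ_j s[j]·t[(k-j) mod 4]. y[0] = 3×1 + 3×3 + 1×2 + 3×1 = 17; y[1] = 3×1 + 3×1 + 1×3 + 3×2 = 15; y[2] = 3×2 + 3×1 + 1×1 + 3×3 = 19; y[3] = 3×3 + 3×2 + 1×1 + 3×1 = 19. Result: [17, 15, 19, 19]

[17, 15, 19, 19]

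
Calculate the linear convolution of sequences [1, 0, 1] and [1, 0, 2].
y[0] = 1×1 = 1; y[1] = 1×0 + 0×1 = 0; y[2] = 1×2 + 0×0 + 1×1 = 3; y[3] = 0×2 + 1×0 = 0; y[4] = 1×2 = 2

[1, 0, 3, 0, 2]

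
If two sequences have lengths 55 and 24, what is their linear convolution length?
Linear/full convolution length: m + n - 1 = 55 + 24 - 1 = 78

78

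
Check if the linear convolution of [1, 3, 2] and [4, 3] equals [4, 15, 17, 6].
Recompute linear convolution of [1, 3, 2] and [4, 3]: y[0] = 1×4 = 4; y[1] = 1×3 + 3×4 = 15; y[2] = 3×3 + 2×4 = 17; y[3] = 2×3 = 6 → [4, 15, 17, 6]. Given [4, 15, 17, 6] matches, so answer: Yes

Yes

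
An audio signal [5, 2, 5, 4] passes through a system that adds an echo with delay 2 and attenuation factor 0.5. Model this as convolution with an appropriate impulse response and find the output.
Direct-path + delayed-attenuated-path model → impulse response h = [1, 0, 0.5] (1 at lag 0, 0.5 at lag 2). Output y[n] = x[n] + 0.5·x[n - 2] (with x[n] = 0 outside 0..3): y[0] = 5 + 0.5×0 = 5; y[1] = 2 + 0.5×0 = 2; y[2] = 5 + 0.5×5 = 7.5; y[3] = 4 + 0.5×2 = 5.0; y[4] = 0 + 0.5×5 = 2.5; y[5] = 0 + 0.5×4 = 2.0. So y = [5, 2, 7.5, 5.0, 2.5, 2.0]

[5, 2, 7.5, 5.0, 2.5, 2.0]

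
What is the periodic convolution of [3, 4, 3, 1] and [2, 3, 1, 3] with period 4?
Use y[k] = Σ_j s[j]·t[(k-j) mod 4]. y[0] = 3×2 + 4×3 + 3×1 + 1×3 = 24; y[1] = 3×3 + 4×2 + 3×3 + 1×1 = 27; y[2] = 3×1 + 4×3 + 3×2 + 1×3 = 24; y[3] = 3×3 + 4×1 + 3×3 + 1×2 = 24. Result: [24, 27, 24, 24]

[24, 27, 24, 24]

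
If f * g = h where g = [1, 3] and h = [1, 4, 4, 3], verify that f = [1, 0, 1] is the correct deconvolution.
Forward-compute [1, 0, 1] * [1, 3]: h[0] = 1×1 = 1; h[1] = 1×3 + 0×1 = 3; h[2] = 0×3 + 1×1 = 1; h[3] = 1×3 = 3 → [1, 3, 1, 3]. Does not match given h = [1, 4, 4, 3].

Not verified. [1, 0, 1] * [1, 3] = [1, 3, 1, 3], which differs from [1, 4, 4, 3] at index 1.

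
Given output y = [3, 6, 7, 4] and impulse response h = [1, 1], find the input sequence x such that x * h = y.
Deconvolve y=[3, 6, 7, 4] by h=[1, 1]. Since h[0]=1, solve forward: x[0] = y[0] / 1 = 3; x[1] = (y[1] - 3×1) / 1 = 3; x[2] = (y[2] - 3×1) / 1 = 4. So x = [3, 3, 4]. Check by forward convolution: y[0] = 3×1 = 3; y[1] = 3×1 + 3×1 = 6; y[2] = 3×1 + 4×1 = 7; y[3] = 4×1 = 4

[3, 3, 4]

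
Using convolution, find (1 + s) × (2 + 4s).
Ascending coefficients: a = [1, 1], b = [2, 4]. c[0] = 1×2 = 2; c[1] = 1×4 + 1×2 = 6; c[2] = 1×4 = 4. Result coefficients: [2, 6, 4] → 2 + 6s + 4s^2

2 + 6s + 4s^2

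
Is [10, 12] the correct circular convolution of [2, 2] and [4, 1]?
Recompute circular convolution of [2, 2] and [4, 1]: y[0] = 2×4 + 2×1 = 10; y[1] = 2×1 + 2×4 = 10 → [10, 10]. Compare to given [10, 12]: they differ at index 1: given 12, correct 10, so answer: No

No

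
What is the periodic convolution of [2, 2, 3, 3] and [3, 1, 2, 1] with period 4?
Use y[k] = Σ_j s[j]·t[(k-j) mod 4]. y[0] = 2×3 + 2×1 + 3×2 + 3×1 = 17; y[1] = 2×1 + 2×3 + 3×1 + 3×2 = 17; y[2] = 2×2 + 2×1 + 3×3 + 3×1 = 18; y[3] = 2×1 + 2×2 + 3×1 + 3×3 = 18. Result: [17, 17, 18, 18]

[17, 17, 18, 18]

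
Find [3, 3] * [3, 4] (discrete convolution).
y[0] = 3×3 = 9; y[1] = 3×4 + 3×3 = 21; y[2] = 3×4 = 12

[9, 21, 12]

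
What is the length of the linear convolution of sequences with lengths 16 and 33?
Linear/full convolution length: m + n - 1 = 16 + 33 - 1 = 48

48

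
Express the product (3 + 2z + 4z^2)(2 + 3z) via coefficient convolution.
Ascending coefficients: a = [3, 2, 4], b = [2, 3]. c[0] = 3×2 = 6; c[1] = 3×3 + 2×2 = 13; c[2] = 2×3 + 4×2 = 14; c[3] = 4×3 = 12. Result coefficients: [6, 13, 14, 12] → 6 + 13z + 14z^2 + 12z^3

6 + 13z + 14z^2 + 12z^3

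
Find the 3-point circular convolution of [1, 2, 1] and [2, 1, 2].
Use y[k] = Σ_j s[j]·t[(k-j) mod 3]. y[0] = 1×2 + 2×2 + 1×1 = 7; y[1] = 1×1 + 2×2 + 1×2 = 7; y[2] = 1×2 + 2×1 + 1×2 = 6. Result: [7, 7, 6]

[7, 7, 6]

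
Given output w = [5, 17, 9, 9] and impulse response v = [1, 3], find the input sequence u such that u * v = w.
Deconvolve w=[5, 17, 9, 9] by v=[1, 3]. Since v[0]=1, solve forward: u[0] = w[0] / 1 = 5; u[1] = (w[1] - 5×3) / 1 = 2; u[2] = (w[2] - 2×3) / 1 = 3. So u = [5, 2, 3]. Check by forward convolution: w[0] = 5×1 = 5; w[1] = 5×3 + 2×1 = 17; w[2] = 2×3 + 3×1 = 9; w[3] = 3×3 = 9

[5, 2, 3]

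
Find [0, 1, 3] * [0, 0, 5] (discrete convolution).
y[0] = 0×0 = 0; y[1] = 0×0 + 1×0 = 0; y[2] = 0×5 + 1×0 + 3×0 = 0; y[3] = 1×5 + 3×0 = 5; y[4] = 3×5 = 15

[0, 0, 0, 5, 15]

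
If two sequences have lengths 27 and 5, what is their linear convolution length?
Linear/full convolution length: m + n - 1 = 27 + 5 - 1 = 31

31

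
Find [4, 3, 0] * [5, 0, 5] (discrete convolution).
y[0] = 4×5 = 20; y[1] = 4×0 + 3×5 = 15; y[2] = 4×5 + 3×0 + 0×5 = 20; y[3] = 3×5 + 0×0 = 15; y[4] = 0×5 = 0

[20, 15, 20, 15, 0]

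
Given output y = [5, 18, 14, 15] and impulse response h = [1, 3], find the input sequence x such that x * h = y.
Deconvolve y=[5, 18, 14, 15] by h=[1, 3]. Since h[0]=1, solve forward: x[0] = y[0] / 1 = 5; x[1] = (y[1] - 5×3) / 1 = 3; x[2] = (y[2] - 3×3) / 1 = 5. So x = [5, 3, 5]. Check by forward convolution: y[0] = 5×1 = 5; y[1] = 5×3 + 3×1 = 18; y[2] = 3×3 + 5×1 = 14; y[3] = 5×3 = 15

[5, 3, 5]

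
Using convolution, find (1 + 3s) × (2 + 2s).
Ascending coefficients: a = [1, 3], b = [2, 2]. c[0] = 1×2 = 2; c[1] = 1×2 + 3×2 = 8; c[2] = 3×2 = 6. Result coefficients: [2, 8, 6] → 2 + 8s + 6s^2

2 + 8s + 6s^2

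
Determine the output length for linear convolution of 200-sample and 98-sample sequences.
Linear/full convolution length: m + n - 1 = 200 + 98 - 1 = 297

297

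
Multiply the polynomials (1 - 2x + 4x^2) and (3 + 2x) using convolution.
Ascending coefficients: a = [1, -2, 4], b = [3, 2]. c[0] = 1×3 = 3; c[1] = 1×2 + -2×3 = -4; c[2] = -2×2 + 4×3 = 8; c[3] = 4×2 = 8. Result coefficients: [3, -4, 8, 8] → 3 - 4x + 8x^2 + 8x^3

3 - 4x + 8x^2 + 8x^3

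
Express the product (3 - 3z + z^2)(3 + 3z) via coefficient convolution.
Ascending coefficients: a = [3, -3, 1], b = [3, 3]. c[0] = 3×3 = 9; c[1] = 3×3 + -3×3 = 0; c[2] = -3×3 + 1×3 = -6; c[3] = 1×3 = 3. Result coefficients: [9, 0, -6, 3] → 9 - 6z^2 + 3z^3

9 - 6z^2 + 3z^3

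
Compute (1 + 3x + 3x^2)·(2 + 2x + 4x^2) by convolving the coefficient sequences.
Ascending coefficients: a = [1, 3, 3], b = [2, 2, 4]. c[0] = 1×2 = 2; c[1] = 1×2 + 3×2 = 8; c[2] = 1×4 + 3×2 + 3×2 = 16; c[3] = 3×4 + 3×2 = 18; c[4] = 3×4 = 12. Result coefficients: [2, 8, 16, 18, 12] → 2 + 8x + 16x^2 + 18x^3 + 12x^4

2 + 8x + 16x^2 + 18x^3 + 12x^4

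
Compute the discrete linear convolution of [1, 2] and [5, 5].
y[0] = 1×5 = 5; y[1] = 1×5 + 2×5 = 15; y[2] = 2×5 = 10

[5, 15, 10]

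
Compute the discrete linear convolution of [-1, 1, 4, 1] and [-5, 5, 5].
y[0] = -1×-5 = 5; y[1] = -1×5 + 1×-5 = -10; y[2] = -1×5 + 1×5 + 4×-5 = -20; y[3] = 1×5 + 4×5 + 1×-5 = 20; y[4] = 4×5 + 1×5 = 25; y[5] = 1×5 = 5

[5, -10, -20, 20, 25, 5]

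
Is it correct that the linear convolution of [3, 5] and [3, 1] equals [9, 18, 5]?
Recompute linear convolution of [3, 5] and [3, 1]: y[0] = 3×3 = 9; y[1] = 3×1 + 5×3 = 18; y[2] = 5×1 = 5 → [9, 18, 5]. Given [9, 18, 5] matches, so answer: Yes

Yes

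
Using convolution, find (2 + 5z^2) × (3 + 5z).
Ascending coefficients: a = [2, 0, 5], b = [3, 5]. c[0] = 2×3 = 6; c[1] = 2×5 + 0×3 = 10; c[2] = 0×5 + 5×3 = 15; c[3] = 5×5 = 25. Result coefficients: [6, 10, 15, 25] → 6 + 10z + 15z^2 + 25z^3

6 + 10z + 15z^2 + 25z^3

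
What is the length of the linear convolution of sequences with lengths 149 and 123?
Linear/full convolution length: m + n - 1 = 149 + 123 - 1 = 271

271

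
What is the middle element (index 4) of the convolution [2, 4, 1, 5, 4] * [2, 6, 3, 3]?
Use y[k] = Σ_i a[i]·b[k-i] at k=4. y[4] = 4×3 + 1×3 + 5×6 + 4×2 = 53

53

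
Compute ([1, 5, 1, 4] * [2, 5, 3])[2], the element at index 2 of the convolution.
Use y[k] = Σ_i a[i]·b[k-i] at k=2. y[2] = 1×3 + 5×5 + 1×2 = 30

30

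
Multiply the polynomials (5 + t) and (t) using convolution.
Ascending coefficients: a = [5, 1], b = [0, 1]. c[0] = 5×0 = 0; c[1] = 5×1 + 1×0 = 5; c[2] = 1×1 = 1. Result coefficients: [0, 5, 1] → 5t + t^2

5t + t^2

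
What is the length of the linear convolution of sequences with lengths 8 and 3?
Linear/full convolution length: m + n - 1 = 8 + 3 - 1 = 10

10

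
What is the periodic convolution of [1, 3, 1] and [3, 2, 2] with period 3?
Use y[k] = Σ_j s[j]·t[(k-j) mod 3]. y[0] = 1×3 + 3×2 + 1×2 = 11; y[1] = 1×2 + 3×3 + 1×2 = 13; y[2] = 1×2 + 3×2 + 1×3 = 11. Result: [11, 13, 11]

[11, 13, 11]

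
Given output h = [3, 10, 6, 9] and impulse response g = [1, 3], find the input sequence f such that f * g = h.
Deconvolve h=[3, 10, 6, 9] by g=[1, 3]. Since g[0]=1, solve forward: f[0] = h[0] / 1 = 3; f[1] = (h[1] - 3×3) / 1 = 1; f[2] = (h[2] - 1×3) / 1 = 3. So f = [3, 1, 3]. Check by forward convolution: h[0] = 3×1 = 3; h[1] = 3×3 + 1×1 = 10; h[2] = 1×3 + 3×1 = 6; h[3] = 3×3 = 9

[3, 1, 3]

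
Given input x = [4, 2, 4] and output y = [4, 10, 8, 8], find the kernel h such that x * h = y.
Output length 4 = len(x) + len(h) - 1 ⇒ len(h) = 2. Solve h forward using h[k] = (y[k] - Σ_{i≥1} x[i]·h[k-i]) / x[0]: h[0] = y[0] / x[0] = 4 / 4 = 1; h[1] = (y[1] - 2×1) / x[0] = (10 - 2×1) / 4 = 2. So h = [1, 2]. Forward-check [4, 2, 4] * [1, 2]: y[0] = 4×1 = 4; y[1] = 4×2 + 2×1 = 10; y[2] = 2×2 + 4×1 = 8; y[3] = 4×2 = 8 → [4, 10, 8, 8] ✓

[1, 2]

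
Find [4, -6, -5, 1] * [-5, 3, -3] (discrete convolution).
y[0] = 4×-5 = -20; y[1] = 4×3 + -6×-5 = 42; y[2] = 4×-3 + -6×3 + -5×-5 = -5; y[3] = -6×-3 + -5×3 + 1×-5 = -2; y[4] = -5×-3 + 1×3 = 18; y[5] = 1×-3 = -3

[-20, 42, -5, -2, 18, -3]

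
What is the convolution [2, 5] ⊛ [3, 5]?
y[0] = 2×3 = 6; y[1] = 2×5 + 5×3 = 25; y[2] = 5×5 = 25

[6, 25, 25]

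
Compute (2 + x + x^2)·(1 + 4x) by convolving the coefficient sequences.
Ascending coefficients: a = [2, 1, 1], b = [1, 4]. c[0] = 2×1 = 2; c[1] = 2×4 + 1×1 = 9; c[2] = 1×4 + 1×1 = 5; c[3] = 1×4 = 4. Result coefficients: [2, 9, 5, 4] → 2 + 9x + 5x^2 + 4x^3

2 + 9x + 5x^2 + 4x^3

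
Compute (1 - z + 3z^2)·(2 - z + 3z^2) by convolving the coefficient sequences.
Ascending coefficients: a = [1, -1, 3], b = [2, -1, 3]. c[0] = 1×2 = 2; c[1] = 1×-1 + -1×2 = -3; c[2] = 1×3 + -1×-1 + 3×2 = 10; c[3] = -1×3 + 3×-1 = -6; c[4] = 3×3 = 9. Result coefficients: [2, -3, 10, -6, 9] → 2 - 3z + 10z^2 - 6z^3 + 9z^4

2 - 3z + 10z^2 - 6z^3 + 9z^4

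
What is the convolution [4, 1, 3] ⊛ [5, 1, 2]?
y[0] = 4×5 = 20; y[1] = 4×1 + 1×5 = 9; y[2] = 4×2 + 1×1 + 3×5 = 24; y[3] = 1×2 + 3×1 = 5; y[4] = 3×2 = 6

[20, 9, 24, 5, 6]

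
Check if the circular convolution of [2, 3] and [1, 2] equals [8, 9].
Recompute circular convolution of [2, 3] and [1, 2]: y[0] = 2×1 + 3×2 = 8; y[1] = 2×2 + 3×1 = 7 → [8, 7]. Compare to given [8, 9]: they differ at index 1: given 9, correct 7, so answer: No

No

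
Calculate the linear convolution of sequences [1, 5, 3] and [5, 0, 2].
y[0] = 1×5 = 5; y[1] = 1×0 + 5×5 = 25; y[2] = 1×2 + 5×0 + 3×5 = 17; y[3] = 5×2 + 3×0 = 10; y[4] = 3×2 = 6

[5, 25, 17, 10, 6]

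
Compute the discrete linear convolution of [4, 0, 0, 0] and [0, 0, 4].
y[0] = 4×0 = 0; y[1] = 4×0 + 0×0 = 0; y[2] = 4×4 + 0×0 + 0×0 = 16; y[3] = 0×4 + 0×0 + 0×0 = 0; y[4] = 0×4 + 0×0 = 0; y[5] = 0×4 = 0

[0, 0, 16, 0, 0, 0]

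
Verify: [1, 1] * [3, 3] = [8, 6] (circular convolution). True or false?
Recompute circular convolution of [1, 1] and [3, 3]: y[0] = 1×3 + 1×3 = 6; y[1] = 1×3 + 1×3 = 6 → [6, 6]. Compare to given [8, 6]: they differ at index 0: given 8, correct 6, so answer: No

No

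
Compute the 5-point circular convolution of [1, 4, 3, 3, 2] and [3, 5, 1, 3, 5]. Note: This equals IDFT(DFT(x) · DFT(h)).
Either evaluate y[k] = Σ_j x[j]·h[(k-j) mod 5] directly, or use IDFT(DFT(x) · DFT(h)). y[0] = 1×3 + 4×5 + 3×3 + 3×1 + 2×5 = 45; y[1] = 1×5 + 4×3 + 3×5 + 3×3 + 2×1 = 43; y[2] = 1×1 + 4×5 + 3×3 + 3×5 + 2×3 = 51; y[3] = 1×3 + 4×1 + 3×5 + 3×3 + 2×5 = 41; y[4] = 1×5 + 4×3 + 3×1 + 3×5 + 2×3 = 41. Result: [45, 43, 51, 41, 41]

[45, 43, 51, 41, 41]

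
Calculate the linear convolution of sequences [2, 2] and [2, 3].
y[0] = 2×2 = 4; y[1] = 2×3 + 2×2 = 10; y[2] = 2×3 = 6

[4, 10, 6]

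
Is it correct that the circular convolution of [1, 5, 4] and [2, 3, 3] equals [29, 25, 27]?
Recompute circular convolution of [1, 5, 4] and [2, 3, 3]: y[0] = 1×2 + 5×3 + 4×3 = 29; y[1] = 1×3 + 5×2 + 4×3 = 25; y[2] = 1×3 + 5×3 + 4×2 = 26 → [29, 25, 26]. Compare to given [29, 25, 27]: they differ at index 2: given 27, correct 26, so answer: No

No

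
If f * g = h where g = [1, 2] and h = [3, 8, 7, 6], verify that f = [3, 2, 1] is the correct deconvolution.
Forward-compute [3, 2, 1] * [1, 2]: h[0] = 3×1 = 3; h[1] = 3×2 + 2×1 = 8; h[2] = 2×2 + 1×1 = 5; h[3] = 1×2 = 2 → [3, 8, 5, 2]. Does not match given h = [3, 8, 7, 6].

Not verified. [3, 2, 1] * [1, 2] = [3, 8, 5, 2], which differs from [3, 8, 7, 6] at index 2.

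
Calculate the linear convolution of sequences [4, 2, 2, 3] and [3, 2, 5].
y[0] = 4×3 = 12; y[1] = 4×2 + 2×3 = 14; y[2] = 4×5 + 2×2 + 2×3 = 30; y[3] = 2×5 + 2×2 + 3×3 = 23; y[4] = 2×5 + 3×2 = 16; y[5] = 3×5 = 15

[12, 14, 30, 23, 16, 15]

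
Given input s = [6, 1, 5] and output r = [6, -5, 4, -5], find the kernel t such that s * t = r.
Output length 4 = len(s) + len(t) - 1 ⇒ len(t) = 2. Solve t forward using t[k] = (r[k] - Σ_{i≥1} s[i]·t[k-i]) / s[0]: t[0] = r[0] / s[0] = 6 / 6 = 1; t[1] = (r[1] - 1×1) / s[0] = (-5 - 1×1) / 6 = -1. So t = [1, -1]. Forward-check [6, 1, 5] * [1, -1]: r[0] = 6×1 = 6; r[1] = 6×-1 + 1×1 = -5; r[2] = 1×-1 + 5×1 = 4; r[3] = 5×-1 = -5 → [6, -5, 4, -5] ✓

[1, -1]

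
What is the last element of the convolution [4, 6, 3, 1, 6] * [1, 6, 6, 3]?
Use y[k] = Σ_i a[i]·b[k-i] at k=7. y[7] = 6×3 = 18

18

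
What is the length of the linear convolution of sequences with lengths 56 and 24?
Linear/full convolution length: m + n - 1 = 56 + 24 - 1 = 79

79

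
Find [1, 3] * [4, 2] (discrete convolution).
y[0] = 1×4 = 4; y[1] = 1×2 + 3×4 = 14; y[2] = 3×2 = 6

[4, 14, 6]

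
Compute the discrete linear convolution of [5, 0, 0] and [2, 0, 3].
y[0] = 5×2 = 10; y[1] = 5×0 + 0×2 = 0; y[2] = 5×3 + 0×0 + 0×2 = 15; y[3] = 0×3 + 0×0 = 0; y[4] = 0×3 = 0

[10, 0, 15, 0, 0]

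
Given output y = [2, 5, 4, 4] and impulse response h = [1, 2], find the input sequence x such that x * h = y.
Deconvolve y=[2, 5, 4, 4] by h=[1, 2]. Since h[0]=1, solve forward: x[0] = y[0] / 1 = 2; x[1] = (y[1] - 2×2) / 1 = 1; x[2] = (y[2] - 1×2) / 1 = 2. So x = [2, 1, 2]. Check by forward convolution: y[0] = 2×1 = 2; y[1] = 2×2 + 1×1 = 5; y[2] = 1×2 + 2×1 = 4; y[3] = 2×2 = 4

[2, 1, 2]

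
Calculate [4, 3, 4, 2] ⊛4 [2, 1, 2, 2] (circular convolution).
Use y[k] = Σ_j x[j]·h[(k-j) mod 4]. y[0] = 4×2 + 3×2 + 4×2 + 2×1 = 24; y[1] = 4×1 + 3×2 + 4×2 + 2×2 = 22; y[2] = 4×2 + 3×1 + 4×2 + 2×2 = 23; y[3] = 4×2 + 3×2 + 4×1 + 2×2 = 22. Result: [24, 22, 23, 22]

[24, 22, 23, 22]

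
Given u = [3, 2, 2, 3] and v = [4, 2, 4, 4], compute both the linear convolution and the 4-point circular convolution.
Linear: y_lin[0] = 3×4 = 12; y_lin[1] = 3×2 + 2×4 = 14; y_lin[2] = 3×4 + 2×2 + 2×4 = 24; y_lin[3] = 3×4 + 2×4 + 2×2 + 3×4 = 36; y_lin[4] = 2×4 + 2×4 + 3×2 = 22; y_lin[5] = 2×4 + 3×4 = 20; y_lin[6] = 3×4 = 12 → [12, 14, 24, 36, 22, 20, 12]. Circular (length 4): y[0] = 3×4 + 2×4 + 2×4 + 3×2 = 34; y[1] = 3×2 + 2×4 + 2×4 + 3×4 = 34; y[2] = 3×4 + 2×2 + 2×4 + 3×4 = 36; y[3] = 3×4 + 2×4 + 2×2 + 3×4 = 36 → [34, 34, 36, 36]

Linear: [12, 14, 24, 36, 22, 20, 12], Circular: [34, 34, 36, 36]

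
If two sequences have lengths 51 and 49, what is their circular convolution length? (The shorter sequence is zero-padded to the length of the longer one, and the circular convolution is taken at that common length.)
Circular convolution (zero-padding the shorter input) has length max(m, n) = max(51, 49) = 51

51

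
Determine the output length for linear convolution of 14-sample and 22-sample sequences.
Linear/full convolution length: m + n - 1 = 14 + 22 - 1 = 35

35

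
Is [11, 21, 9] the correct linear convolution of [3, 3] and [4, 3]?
Recompute linear convolution of [3, 3] and [4, 3]: y[0] = 3×4 = 12; y[1] = 3×3 + 3×4 = 21; y[2] = 3×3 = 9 → [12, 21, 9]. Compare to given [11, 21, 9]: they differ at index 0: given 11, correct 12, so answer: No

No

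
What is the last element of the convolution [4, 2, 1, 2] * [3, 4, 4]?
Use y[k] = Σ_i a[i]·b[k-i] at k=5. y[5] = 2×4 = 8

8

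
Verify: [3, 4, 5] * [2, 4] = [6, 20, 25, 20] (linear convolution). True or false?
Recompute linear convolution of [3, 4, 5] and [2, 4]: y[0] = 3×2 = 6; y[1] = 3×4 + 4×2 = 20; y[2] = 4×4 + 5×2 = 26; y[3] = 5×4 = 20 → [6, 20, 26, 20]. Compare to given [6, 20, 25, 20]: they differ at index 2: given 25, correct 26, so answer: No

No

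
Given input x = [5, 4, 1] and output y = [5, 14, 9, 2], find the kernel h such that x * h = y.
Output length 4 = len(x) + len(h) - 1 ⇒ len(h) = 2. Solve h forward using h[k] = (y[k] - Σ_{i≥1} x[i]·h[k-i]) / x[0]: h[0] = y[0] / x[0] = 5 / 5 = 1; h[1] = (y[1] - 4×1) / x[0] = (14 - 4×1) / 5 = 2. So h = [1, 2]. Forward-check [5, 4, 1] * [1, 2]: y[0] = 5×1 = 5; y[1] = 5×2 + 4×1 = 14; y[2] = 4×2 + 1×1 = 9; y[3] = 1×2 = 2 → [5, 14, 9, 2] ✓

[1, 2]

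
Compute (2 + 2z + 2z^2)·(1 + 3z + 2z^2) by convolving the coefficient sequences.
Ascending coefficients: a = [2, 2, 2], b = [1, 3, 2]. c[0] = 2×1 = 2; c[1] = 2×3 + 2×1 = 8; c[2] = 2×2 + 2×3 + 2×1 = 12; c[3] = 2×2 + 2×3 = 10; c[4] = 2×2 = 4. Result coefficients: [2, 8, 12, 10, 4] → 2 + 8z + 12z^2 + 10z^3 + 4z^4

2 + 8z + 12z^2 + 10z^3 + 4z^4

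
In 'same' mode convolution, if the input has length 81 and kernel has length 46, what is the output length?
'Same' mode returns an output with the same length as the input: 81

81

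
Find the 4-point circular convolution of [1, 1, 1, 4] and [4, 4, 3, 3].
Use y[k] = Σ_j u[j]·v[(k-j) mod 4]. y[0] = 1×4 + 1×3 + 1×3 + 4×4 = 26; y[1] = 1×4 + 1×4 + 1×3 + 4×3 = 23; y[2] = 1×3 + 1×4 + 1×4 + 4×3 = 23; y[3] = 1×3 + 1×3 + 1×4 + 4×4 = 26. Result: [26, 23, 23, 26]

[26, 23, 23, 26]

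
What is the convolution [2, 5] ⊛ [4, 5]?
y[0] = 2×4 = 8; y[1] = 2×5 + 5×4 = 30; y[2] = 5×5 = 25

[8, 30, 25]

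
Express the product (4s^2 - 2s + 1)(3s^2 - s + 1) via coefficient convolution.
Ascending coefficients: a = [1, -2, 4], b = [1, -1, 3]. c[0] = 1×1 = 1; c[1] = 1×-1 + -2×1 = -3; c[2] = 1×3 + -2×-1 + 4×1 = 9; c[3] = -2×3 + 4×-1 = -10; c[4] = 4×3 = 12. Result coefficients: [1, -3, 9, -10, 12] → 12s^4 - 10s^3 + 9s^2 - 3s + 1

12s^4 - 10s^3 + 9s^2 - 3s + 1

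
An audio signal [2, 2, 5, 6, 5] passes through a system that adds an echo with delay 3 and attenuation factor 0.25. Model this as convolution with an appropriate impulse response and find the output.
Direct-path + delayed-attenuated-path model → impulse response h = [1, 0, 0, 0.25] (1 at lag 0, 0.25 at lag 3). Output y[n] = x[n] + 0.25·x[n - 3] (with x[n] = 0 outside 0..4): y[0] = 2 + 0.25×0 = 2; y[1] = 2 + 0.25×0 = 2; y[2] = 5 + 0.25×0 = 5; y[3] = 6 + 0.25×2 = 6.5; y[4] = 5 + 0.25×2 = 5.5; y[5] = 0 + 0.25×5 = 1.25; y[6] = 0 + 0.25×6 = 1.5; y[7] = 0 + 0.25×5 = 1.25. So y = [2, 2, 5, 6.5, 5.5, 1.25, 1.5, 1.25]

[2, 2, 5, 6.5, 5.5, 1.25, 1.5, 1.25]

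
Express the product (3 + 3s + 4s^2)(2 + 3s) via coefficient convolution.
Ascending coefficients: a = [3, 3, 4], b = [2, 3]. c[0] = 3×2 = 6; c[1] = 3×3 + 3×2 = 15; c[2] = 3×3 + 4×2 = 17; c[3] = 4×3 = 12. Result coefficients: [6, 15, 17, 12] → 6 + 15s + 17s^2 + 12s^3

6 + 15s + 17s^2 + 12s^3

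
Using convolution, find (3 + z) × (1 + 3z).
Ascending coefficients: a = [3, 1], b = [1, 3]. c[0] = 3×1 = 3; c[1] = 3×3 + 1×1 = 10; c[2] = 1×3 = 3. Result coefficients: [3, 10, 3] → 3 + 10z + 3z^2

3 + 10z + 3z^2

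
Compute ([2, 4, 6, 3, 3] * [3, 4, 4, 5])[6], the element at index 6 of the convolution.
Use y[k] = Σ_i a[i]·b[k-i] at k=6. y[6] = 3×5 + 3×4 = 27

27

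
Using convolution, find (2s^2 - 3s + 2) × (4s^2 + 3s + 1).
Ascending coefficients: a = [2, -3, 2], b = [1, 3, 4]. c[0] = 2×1 = 2; c[1] = 2×3 + -3×1 = 3; c[2] = 2×4 + -3×3 + 2×1 = 1; c[3] = -3×4 + 2×3 = -6; c[4] = 2×4 = 8. Result coefficients: [2, 3, 1, -6, 8] → 8s^4 - 6s^3 + s^2 + 3s + 2

8s^4 - 6s^3 + s^2 + 3s + 2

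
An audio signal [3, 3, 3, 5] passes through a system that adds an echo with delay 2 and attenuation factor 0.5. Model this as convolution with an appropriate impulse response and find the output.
Direct-path + delayed-attenuated-path model → impulse response h = [1, 0, 0.5] (1 at lag 0, 0.5 at lag 2). Output y[n] = x[n] + 0.5·x[n - 2] (with x[n] = 0 outside 0..3): y[0] = 3 + 0.5×0 = 3; y[1] = 3 + 0.5×0 = 3; y[2] = 3 + 0.5×3 = 4.5; y[3] = 5 + 0.5×3 = 6.5; y[4] = 0 + 0.5×3 = 1.5; y[5] = 0 + 0.5×5 = 2.5. So y = [3, 3, 4.5, 6.5, 1.5, 2.5]

[3, 3, 4.5, 6.5, 1.5, 2.5]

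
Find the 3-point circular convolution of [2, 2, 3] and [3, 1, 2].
Use y[k] = Σ_j s[j]·t[(k-j) mod 3]. y[0] = 2×3 + 2×2 + 3×1 = 13; y[1] = 2×1 + 2×3 + 3×2 = 14; y[2] = 2×2 + 2×1 + 3×3 = 15. Result: [13, 14, 15]

[13, 14, 15]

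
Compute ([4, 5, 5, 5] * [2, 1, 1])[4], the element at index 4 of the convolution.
Use y[k] = Σ_i a[i]·b[k-i] at k=4. y[4] = 5×1 + 5×1 = 10

10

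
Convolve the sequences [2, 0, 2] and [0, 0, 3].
y[0] = 2×0 = 0; y[1] = 2×0 + 0×0 = 0; y[2] = 2×3 + 0×0 + 2×0 = 6; y[3] = 0×3 + 2×0 = 0; y[4] = 2×3 = 6

[0, 0, 6, 0, 6]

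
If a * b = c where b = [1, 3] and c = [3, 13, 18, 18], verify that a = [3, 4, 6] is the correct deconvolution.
Forward-compute [3, 4, 6] * [1, 3]: c[0] = 3×1 = 3; c[1] = 3×3 + 4×1 = 13; c[2] = 4×3 + 6×1 = 18; c[3] = 6×3 = 18 → [3, 13, 18, 18]. Matches given c = [3, 13, 18, 18], so verified.

Verified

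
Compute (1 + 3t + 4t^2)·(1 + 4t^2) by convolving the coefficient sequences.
Ascending coefficients: a = [1, 3, 4], b = [1, 0, 4]. c[0] = 1×1 = 1; c[1] = 1×0 + 3×1 = 3; c[2] = 1×4 + 3×0 + 4×1 = 8; c[3] = 3×4 + 4×0 = 12; c[4] = 4×4 = 16. Result coefficients: [1, 3, 8, 12, 16] → 1 + 3t + 8t^2 + 12t^3 + 16t^4

1 + 3t + 8t^2 + 12t^3 + 16t^4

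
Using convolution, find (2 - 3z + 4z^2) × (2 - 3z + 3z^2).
Ascending coefficients: a = [2, -3, 4], b = [2, -3, 3]. c[0] = 2×2 = 4; c[1] = 2×-3 + -3×2 = -12; c[2] = 2×3 + -3×-3 + 4×2 = 23; c[3] = -3×3 + 4×-3 = -21; c[4] = 4×3 = 12. Result coefficients: [4, -12, 23, -21, 12] → 4 - 12z + 23z^2 - 21z^3 + 12z^4

4 - 12z + 23z^2 - 21z^3 + 12z^4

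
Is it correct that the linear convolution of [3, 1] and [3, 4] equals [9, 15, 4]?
Recompute linear convolution of [3, 1] and [3, 4]: y[0] = 3×3 = 9; y[1] = 3×4 + 1×3 = 15; y[2] = 1×4 = 4 → [9, 15, 4]. Given [9, 15, 4] matches, so answer: Yes

Yes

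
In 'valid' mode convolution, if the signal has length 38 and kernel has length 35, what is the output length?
'Valid' mode counts only positions where the kernel fully overlaps the signal: m - n + 1 = 38 - 35 + 1 = 4

4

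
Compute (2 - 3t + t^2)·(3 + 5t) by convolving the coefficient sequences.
Ascending coefficients: a = [2, -3, 1], b = [3, 5]. c[0] = 2×3 = 6; c[1] = 2×5 + -3×3 = 1; c[2] = -3×5 + 1×3 = -12; c[3] = 1×5 = 5. Result coefficients: [6, 1, -12, 5] → 6 + t - 12t^2 + 5t^3

6 + t - 12t^2 + 5t^3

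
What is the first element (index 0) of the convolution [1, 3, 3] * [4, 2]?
Use y[k] = Σ_i a[i]·b[k-i] at k=0. y[0] = 1×4 = 4

4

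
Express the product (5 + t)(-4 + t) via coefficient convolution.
Ascending coefficients: a = [5, 1], b = [-4, 1]. c[0] = 5×-4 = -20; c[1] = 5×1 + 1×-4 = 1; c[2] = 1×1 = 1. Result coefficients: [-20, 1, 1] → -20 + t + t^2

-20 + t + t^2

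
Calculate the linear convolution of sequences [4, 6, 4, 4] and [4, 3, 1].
y[0] = 4×4 = 16; y[1] = 4×3 + 6×4 = 36; y[2] = 4×1 + 6×3 + 4×4 = 38; y[3] = 6×1 + 4×3 + 4×4 = 34; y[4] = 4×1 + 4×3 = 16; y[5] = 4×1 = 4

[16, 36, 38, 34, 16, 4]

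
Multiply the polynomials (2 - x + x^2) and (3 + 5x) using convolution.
Ascending coefficients: a = [2, -1, 1], b = [3, 5]. c[0] = 2×3 = 6; c[1] = 2×5 + -1×3 = 7; c[2] = -1×5 + 1×3 = -2; c[3] = 1×5 = 5. Result coefficients: [6, 7, -2, 5] → 6 + 7x - 2x^2 + 5x^3

6 + 7x - 2x^2 + 5x^3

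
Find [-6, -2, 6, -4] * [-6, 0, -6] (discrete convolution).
y[0] = -6×-6 = 36; y[1] = -6×0 + -2×-6 = 12; y[2] = -6×-6 + -2×0 + 6×-6 = 0; y[3] = -2×-6 + 6×0 + -4×-6 = 36; y[4] = 6×-6 + -4×0 = -36; y[5] = -4×-6 = 24

[36, 12, 0, 36, -36, 24]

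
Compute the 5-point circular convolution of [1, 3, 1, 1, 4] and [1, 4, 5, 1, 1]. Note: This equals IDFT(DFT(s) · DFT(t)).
Either evaluate y[k] = Σ_j s[j]·t[(k-j) mod 5] directly, or use IDFT(DFT(s) · DFT(t)). y[0] = 1×1 + 3×1 + 1×1 + 1×5 + 4×4 = 26; y[1] = 1×4 + 3×1 + 1×1 + 1×1 + 4×5 = 29; y[2] = 1×5 + 3×4 + 1×1 + 1×1 + 4×1 = 23; y[3] = 1×1 + 3×5 + 1×4 + 1×1 + 4×1 = 25; y[4] = 1×1 + 3×1 + 1×5 + 1×4 + 4×1 = 17. Result: [26, 29, 23, 25, 17]

[26, 29, 23, 25, 17]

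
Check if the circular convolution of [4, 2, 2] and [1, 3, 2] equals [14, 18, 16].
Recompute circular convolution of [4, 2, 2] and [1, 3, 2]: y[0] = 4×1 + 2×2 + 2×3 = 14; y[1] = 4×3 + 2×1 + 2×2 = 18; y[2] = 4×2 + 2×3 + 2×1 = 16 → [14, 18, 16]. Given [14, 18, 16] matches, so answer: Yes

Yes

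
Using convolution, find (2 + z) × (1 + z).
Ascending coefficients: a = [2, 1], b = [1, 1]. c[0] = 2×1 = 2; c[1] = 2×1 + 1×1 = 3; c[2] = 1×1 = 1. Result coefficients: [2, 3, 1] → 2 + 3z + z^2

2 + 3z + z^2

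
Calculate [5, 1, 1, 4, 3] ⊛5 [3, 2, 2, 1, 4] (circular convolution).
Use y[k] = Σ_j s[j]·t[(k-j) mod 5]. y[0] = 5×3 + 1×4 + 1×1 + 4×2 + 3×2 = 34; y[1] = 5×2 + 1×3 + 1×4 + 4×1 + 3×2 = 27; y[2] = 5×2 + 1×2 + 1×3 + 4×4 + 3×1 = 34; y[3] = 5×1 + 1×2 + 1×2 + 4×3 + 3×4 = 33; y[4] = 5×4 + 1×1 + 1×2 + 4×2 + 3×3 = 40. Result: [34, 27, 34, 33, 40]

[34, 27, 34, 33, 40]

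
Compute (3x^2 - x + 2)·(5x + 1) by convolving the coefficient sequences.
Ascending coefficients: a = [2, -1, 3], b = [1, 5]. c[0] = 2×1 = 2; c[1] = 2×5 + -1×1 = 9; c[2] = -1×5 + 3×1 = -2; c[3] = 3×5 = 15. Result coefficients: [2, 9, -2, 15] → 15x^3 - 2x^2 + 9x + 2

15x^3 - 2x^2 + 9x + 2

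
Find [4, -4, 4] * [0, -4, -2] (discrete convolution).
y[0] = 4×0 = 0; y[1] = 4×-4 + -4×0 = -16; y[2] = 4×-2 + -4×-4 + 4×0 = 8; y[3] = -4×-2 + 4×-4 = -8; y[4] = 4×-2 = -8

[0, -16, 8, -8, -8]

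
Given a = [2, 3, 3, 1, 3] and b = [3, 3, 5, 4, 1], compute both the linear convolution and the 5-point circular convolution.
Linear: y_lin[0] = 2×3 = 6; y_lin[1] = 2×3 + 3×3 = 15; y_lin[2] = 2×5 + 3×3 + 3×3 = 28; y_lin[3] = 2×4 + 3×5 + 3×3 + 1×3 = 35; y_lin[4] = 2×1 + 3×4 + 3×5 + 1×3 + 3×3 = 41; y_lin[5] = 3×1 + 3×4 + 1×5 + 3×3 = 29; y_lin[6] = 3×1 + 1×4 + 3×5 = 22; y_lin[7] = 1×1 + 3×4 = 13; y_lin[8] = 3×1 = 3 → [6, 15, 28, 35, 41, 29, 22, 13, 3]. Circular (length 5): y[0] = 2×3 + 3×1 + 3×4 + 1×5 + 3×3 = 35; y[1] = 2×3 + 3×3 + 3×1 + 1×4 + 3×5 = 37; y[2] = 2×5 + 3×3 + 3×3 + 1×1 + 3×4 = 41; y[3] = 2×4 + 3×5 + 3×3 + 1×3 + 3×1 = 38; y[4] = 2×1 + 3×4 + 3×5 + 1×3 + 3×3 = 41 → [35, 37, 41, 38, 41]

Linear: [6, 15, 28, 35, 41, 29, 22, 13, 3], Circular: [35, 37, 41, 38, 41]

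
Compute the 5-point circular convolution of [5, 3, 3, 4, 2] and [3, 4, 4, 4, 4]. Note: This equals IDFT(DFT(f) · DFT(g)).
Either evaluate y[k] = Σ_j f[j]·g[(k-j) mod 5] directly, or use IDFT(DFT(f) · DFT(g)). y[0] = 5×3 + 3×4 + 3×4 + 4×4 + 2×4 = 63; y[1] = 5×4 + 3×3 + 3×4 + 4×4 + 2×4 = 65; y[2] = 5×4 + 3×4 + 3×3 + 4×4 + 2×4 = 65; y[3] = 5×4 + 3×4 + 3×4 + 4×3 + 2×4 = 64; y[4] = 5×4 + 3×4 + 3×4 + 4×4 + 2×3 = 66. Result: [63, 65, 65, 64, 66]

[63, 65, 65, 64, 66]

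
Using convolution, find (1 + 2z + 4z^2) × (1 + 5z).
Ascending coefficients: a = [1, 2, 4], b = [1, 5]. c[0] = 1×1 = 1; c[1] = 1×5 + 2×1 = 7; c[2] = 2×5 + 4×1 = 14; c[3] = 4×5 = 20. Result coefficients: [1, 7, 14, 20] → 1 + 7z + 14z^2 + 20z^3

1 + 7z + 14z^2 + 20z^3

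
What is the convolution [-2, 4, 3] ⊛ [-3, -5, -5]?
y[0] = -2×-3 = 6; y[1] = -2×-5 + 4×-3 = -2; y[2] = -2×-5 + 4×-5 + 3×-3 = -19; y[3] = 4×-5 + 3×-5 = -35; y[4] = 3×-5 = -15

[6, -2, -19, -35, -15]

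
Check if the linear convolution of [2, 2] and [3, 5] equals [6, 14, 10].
Recompute linear convolution of [2, 2] and [3, 5]: y[0] = 2×3 = 6; y[1] = 2×5 + 2×3 = 16; y[2] = 2×5 = 10 → [6, 16, 10]. Compare to given [6, 14, 10]: they differ at index 1: given 14, correct 16, so answer: No

No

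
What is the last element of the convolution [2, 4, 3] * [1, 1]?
Use y[k] = Σ_i a[i]·b[k-i] at k=3. y[3] = 3×1 = 3

3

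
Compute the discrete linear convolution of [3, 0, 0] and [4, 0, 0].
y[0] = 3×4 = 12; y[1] = 3×0 + 0×4 = 0; y[2] = 3×0 + 0×0 + 0×4 = 0; y[3] = 0×0 + 0×0 = 0; y[4] = 0×0 = 0

[12, 0, 0, 0, 0]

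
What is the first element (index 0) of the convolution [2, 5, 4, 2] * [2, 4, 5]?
Use y[k] = Σ_i a[i]·b[k-i] at k=0. y[0] = 2×2 = 4

4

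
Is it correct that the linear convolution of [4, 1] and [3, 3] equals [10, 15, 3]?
Recompute linear convolution of [4, 1] and [3, 3]: y[0] = 4×3 = 12; y[1] = 4×3 + 1×3 = 15; y[2] = 1×3 = 3 → [12, 15, 3]. Compare to given [10, 15, 3]: they differ at index 0: given 10, correct 12, so answer: No

No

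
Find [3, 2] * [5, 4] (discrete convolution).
y[0] = 3×5 = 15; y[1] = 3×4 + 2×5 = 22; y[2] = 2×4 = 8

[15, 22, 8]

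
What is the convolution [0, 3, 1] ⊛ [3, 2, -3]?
y[0] = 0×3 = 0; y[1] = 0×2 + 3×3 = 9; y[2] = 0×-3 + 3×2 + 1×3 = 9; y[3] = 3×-3 + 1×2 = -7; y[4] = 1×-3 = -3

[0, 9, 9, -7, -3]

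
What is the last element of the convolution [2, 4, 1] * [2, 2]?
Use y[k] = Σ_i a[i]·b[k-i] at k=3. y[3] = 1×2 = 2

2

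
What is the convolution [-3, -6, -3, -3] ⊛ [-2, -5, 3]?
y[0] = -3×-2 = 6; y[1] = -3×-5 + -6×-2 = 27; y[2] = -3×3 + -6×-5 + -3×-2 = 27; y[3] = -6×3 + -3×-5 + -3×-2 = 3; y[4] = -3×3 + -3×-5 = 6; y[5] = -3×3 = -9

[6, 27, 27, 3, 6, -9]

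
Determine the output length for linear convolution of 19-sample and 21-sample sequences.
Linear/full convolution length: m + n - 1 = 19 + 21 - 1 = 39

39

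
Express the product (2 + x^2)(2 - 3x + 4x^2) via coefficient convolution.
Ascending coefficients: a = [2, 0, 1], b = [2, -3, 4]. c[0] = 2×2 = 4; c[1] = 2×-3 + 0×2 = -6; c[2] = 2×4 + 0×-3 + 1×2 = 10; c[3] = 0×4 + 1×-3 = -3; c[4] = 1×4 = 4. Result coefficients: [4, -6, 10, -3, 4] → 4 - 6x + 10x^2 - 3x^3 + 4x^4

4 - 6x + 10x^2 - 3x^3 + 4x^4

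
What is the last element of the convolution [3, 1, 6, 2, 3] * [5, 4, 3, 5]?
Use y[k] = Σ_i a[i]·b[k-i] at k=7. y[7] = 3×5 = 15

15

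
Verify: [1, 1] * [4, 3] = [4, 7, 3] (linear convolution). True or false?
Recompute linear convolution of [1, 1] and [4, 3]: y[0] = 1×4 = 4; y[1] = 1×3 + 1×4 = 7; y[2] = 1×3 = 3 → [4, 7, 3]. Given [4, 7, 3] matches, so answer: Yes

Yes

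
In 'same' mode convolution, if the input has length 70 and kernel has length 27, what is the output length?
'Same' mode returns an output with the same length as the input: 70

70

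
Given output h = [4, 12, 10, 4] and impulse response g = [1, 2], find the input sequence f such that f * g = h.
Deconvolve h=[4, 12, 10, 4] by g=[1, 2]. Since g[0]=1, solve forward: f[0] = h[0] / 1 = 4; f[1] = (h[1] - 4×2) / 1 = 4; f[2] = (h[2] - 4×2) / 1 = 2. So f = [4, 4, 2]. Check by forward convolution: h[0] = 4×1 = 4; h[1] = 4×2 + 4×1 = 12; h[2] = 4×2 + 2×1 = 10; h[3] = 2×2 = 4

[4, 4, 2]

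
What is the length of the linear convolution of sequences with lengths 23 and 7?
Linear/full convolution length: m + n - 1 = 23 + 7 - 1 = 29

29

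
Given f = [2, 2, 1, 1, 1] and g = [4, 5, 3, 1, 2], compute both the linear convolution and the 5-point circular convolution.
Linear: y_lin[0] = 2×4 = 8; y_lin[1] = 2×5 + 2×4 = 18; y_lin[2] = 2×3 + 2×5 + 1×4 = 20; y_lin[3] = 2×1 + 2×3 + 1×5 + 1×4 = 17; y_lin[4] = 2×2 + 2×1 + 1×3 + 1×5 + 1×4 = 18; y_lin[5] = 2×2 + 1×1 + 1×3 + 1×5 = 13; y_lin[6] = 1×2 + 1×1 + 1×3 = 6; y_lin[7] = 1×2 + 1×1 = 3; y_lin[8] = 1×2 = 2 → [8, 18, 20, 17, 18, 13, 6, 3, 2]. Circular (length 5): y[0] = 2×4 + 2×2 + 1×1 + 1×3 + 1×5 = 21; y[1] = 2×5 + 2×4 + 1×2 + 1×1 + 1×3 = 24; y[2] = 2×3 + 2×5 + 1×4 + 1×2 + 1×1 = 23; y[3] = 2×1 + 2×3 + 1×5 + 1×4 + 1×2 = 19; y[4] = 2×2 + 2×1 + 1×3 + 1×5 + 1×4 = 18 → [21, 24, 23, 19, 18]

Linear: [8, 18, 20, 17, 18, 13, 6, 3, 2], Circular: [21, 24, 23, 19, 18]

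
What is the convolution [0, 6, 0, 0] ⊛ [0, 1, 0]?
y[0] = 0×0 = 0; y[1] = 0×1 + 6×0 = 0; y[2] = 0×0 + 6×1 + 0×0 = 6; y[3] = 6×0 + 0×1 + 0×0 = 0; y[4] = 0×0 + 0×1 = 0; y[5] = 0×0 = 0

[0, 0, 6, 0, 0, 0]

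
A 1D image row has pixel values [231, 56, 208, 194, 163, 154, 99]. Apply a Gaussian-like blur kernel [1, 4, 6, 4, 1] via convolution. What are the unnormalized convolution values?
Convolve image row [231, 56, 208, 194, 163, 154, 99] with kernel [1, 4, 6, 4, 1]: y[0] = 231×1 = 231; y[1] = 231×4 + 56×1 = 980; y[2] = 231×6 + 56×4 + 208×1 = 1818; y[3] = 231×4 + 56×6 + 208×4 + 194×1 = 2286; y[4] = 231×1 + 56×4 + 208×6 + 194×4 + 163×1 = 2642; y[5] = 56×1 + 208×4 + 194×6 + 163×4 + 154×1 = 2858; y[6] = 208×1 + 194×4 + 163×6 + 154×4 + 99×1 = 2677; y[7] = 194×1 + 163×4 + 154×6 + 99×4 = 2166; y[8] = 163×1 + 154×4 + 99×6 = 1373; y[9] = 154×1 + 99×4 = 550; y[10] = 99×1 = 99 → [231, 980, 1818, 2286, 2642, 2858, 2677, 2166, 1373, 550, 99]. Normalization factor = sum(kernel) = 16.

[231, 980, 1818, 2286, 2642, 2858, 2677, 2166, 1373, 550, 99]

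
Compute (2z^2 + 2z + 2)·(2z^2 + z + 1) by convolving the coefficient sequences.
Ascending coefficients: a = [2, 2, 2], b = [1, 1, 2]. c[0] = 2×1 = 2; c[1] = 2×1 + 2×1 = 4; c[2] = 2×2 + 2×1 + 2×1 = 8; c[3] = 2×2 + 2×1 = 6; c[4] = 2×2 = 4. Result coefficients: [2, 4, 8, 6, 4] → 4z^4 + 6z^3 + 8z^2 + 4z + 2

4z^4 + 6z^3 + 8z^2 + 4z + 2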